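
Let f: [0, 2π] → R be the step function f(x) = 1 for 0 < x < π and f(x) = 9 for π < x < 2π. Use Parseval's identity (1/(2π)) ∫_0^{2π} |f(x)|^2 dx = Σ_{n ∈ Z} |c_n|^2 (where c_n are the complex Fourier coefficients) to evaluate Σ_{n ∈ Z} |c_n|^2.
Σ |c_n|^2 = 41

Parseval equates the L^2 energy of f (normalised by 1/(2π)) with the ℓ^2 sum of its Fourier coefficients: (1/(2π)) ∫_0^{2π} |f|^2 = Σ |c_n|^2.
Compute the left side: (1/(2π)) [∫_0^π 1^2 dx + ∫_π^{2π} 9^2 dx] = (1/(2π)) · (1π + 81π) = (1 + 81)/2 = 41.
So Σ_{n ∈ Z} |c_n|^2 = 41.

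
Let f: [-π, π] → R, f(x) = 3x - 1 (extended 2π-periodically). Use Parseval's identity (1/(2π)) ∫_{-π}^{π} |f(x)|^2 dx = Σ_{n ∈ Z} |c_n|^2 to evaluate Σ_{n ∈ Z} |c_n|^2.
Σ |c_n|^2 = 3π^2 + 1

Expand and integrate term by term over [-π, π]:
  ∫ (3x)^2 dx = 9·(2π^3/3); ∫ 2·3·(-1)·x dx = 0 (odd integrand); ∫ (-1)^2 dx = 1·2π.
So (1/(2π)) ∫_{-π}^{π} (3x - 1)^2 dx = 9π^2/3 + 1 = 3π^2 + 1.
Parseval ⇒ Σ |c_n|^2 = 3π^2 + 1.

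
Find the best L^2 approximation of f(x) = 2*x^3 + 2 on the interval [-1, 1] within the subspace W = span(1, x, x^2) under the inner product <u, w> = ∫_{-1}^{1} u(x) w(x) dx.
g(x) = 6*x/5 + 2

The best approximation g ∈ W is the orthogonal projection of f onto W. Writing g = a_0 + a_1 x + a_2 x^2, the coefficients solve the normal equations G · a = b where
  G_{ij} = <φ_i, φ_j> and b_i = <f, φ_i>, with φ_0 = 1, φ_1 = x, φ_2 = x^2.
G =
  [2, 0, 2/3]
  [0, 2/3, 0]
  [2/3, 0, 2/5],
b = (4, 4/5, 4/3).
Solving gives a_0 = 2, a_1 = 6/5, a_2 = 0, so
  g(x) = 6*x/5 + 2.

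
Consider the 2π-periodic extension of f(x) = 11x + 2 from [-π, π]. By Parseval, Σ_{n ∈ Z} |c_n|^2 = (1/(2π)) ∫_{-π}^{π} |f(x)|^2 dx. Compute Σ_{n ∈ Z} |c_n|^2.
Σ |c_n|^2 = 121π^2/3 + 4

Expand and integrate term by term over [-π, π]:
  ∫ (11x)^2 dx = 121·(2π^3/3); ∫ 2·11·(2)·x dx = 0 (odd integrand); ∫ 2^2 dx = 4·2π.
So (1/(2π)) ∫_{-π}^{π} (11x + 2)^2 dx = 121π^2/3 + 4 = 121π^2/3 + 4.
Parseval ⇒ Σ |c_n|^2 = 121π^2/3 + 4.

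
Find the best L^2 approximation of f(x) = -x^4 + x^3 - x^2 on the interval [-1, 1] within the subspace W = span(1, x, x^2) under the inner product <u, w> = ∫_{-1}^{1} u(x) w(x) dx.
g(x) = -13*x^2/7 + 3*x/5 + 3/35

The best approximation g ∈ W is the orthogonal projection of f onto W. Writing g = a_0 + a_1 x + a_2 x^2, the coefficients solve the normal equations G · a = b where
  G_{ij} = <φ_i, φ_j> and b_i = <f, φ_i>, with φ_0 = 1, φ_1 = x, φ_2 = x^2.
G =
  [2, 0, 2/3]
  [0, 2/3, 0]
  [2/3, 0, 2/5],
b = (-16/15, 2/5, -24/35).
Solving gives a_0 = 3/35, a_1 = 3/5, a_2 = -13/7, so
  g(x) = -13*x^2/7 + 3*x/5 + 3/35.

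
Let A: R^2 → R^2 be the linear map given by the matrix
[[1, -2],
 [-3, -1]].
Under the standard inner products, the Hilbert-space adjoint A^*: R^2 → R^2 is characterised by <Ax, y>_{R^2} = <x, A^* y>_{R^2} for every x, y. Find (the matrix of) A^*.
A^* = A^T =
[[1, -3],
 [-2, -1]]

For real matrices with standard dot products, the defining identity <Ax, y> = <x, A^* y> gives (Ax)^T y = x^T (A^*) y, i.e. x^T A^T y = x^T (A^*) y. Since this holds for all x, y, we must have A^* = A^T. Therefore
A^* =
[[1, -3],
 [-2, -1]].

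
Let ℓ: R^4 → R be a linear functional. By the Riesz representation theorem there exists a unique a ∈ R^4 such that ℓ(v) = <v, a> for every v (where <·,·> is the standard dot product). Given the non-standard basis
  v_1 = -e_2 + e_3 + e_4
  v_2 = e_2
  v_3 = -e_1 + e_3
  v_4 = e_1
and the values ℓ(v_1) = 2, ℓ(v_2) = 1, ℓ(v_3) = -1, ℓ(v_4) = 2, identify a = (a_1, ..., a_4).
a = (2, 1, 1, 2)

Write a = (a_1, ..., a_4) in the standard basis. For each basis vector v_i, ℓ(v_i) = <v_i, a> is a linear equation in the a_j's. Collect the n equations into a matrix system V a = ℓ, where row i of V is v_i (expressed in the standard basis). Since V is invertible (lower-triangular with 1s on the diagonal, up to permutation), solve by back-substitution:
  V =
[[0, -1, 1, 1],
 [0, 1, 0, 0],
 [-1, 0, 1, 0],
 [1, 0, 0, 0]]
  V a = (2, 1, -1, 2)
Solving gives a = (2, 1, 1, 2).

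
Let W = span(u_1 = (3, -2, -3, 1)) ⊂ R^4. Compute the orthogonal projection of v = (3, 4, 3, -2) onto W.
proj_W(v) = (-30/23, 20/23, 30/23, -10/23)

Set up U = [u_1 | ... | u_1] ∈ R^(4×1). The projector onto W = col(U) is P = U (U^T U)^(-1) U^T.
Compute U^T U =
  [23],
and U^T v = (-10).
Solve U^T U · c = U^T v for the coefficients: c = (-10/23). The projection is proj_W(v) = U c.
Check: (v - proj_W(v)) · u_1 = 0  (should be 0).
Result: proj_W(v) = (-30/23, 20/23, 30/23, -10/23).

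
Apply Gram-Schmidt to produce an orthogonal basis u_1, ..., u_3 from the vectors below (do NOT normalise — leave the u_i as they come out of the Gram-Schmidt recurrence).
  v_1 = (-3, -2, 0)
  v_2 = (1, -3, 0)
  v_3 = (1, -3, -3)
Orthogonal basis:
  u_1 = (-3, -2, 0)
  u_2 = (22/13, -33/13, 0)
  u_3 = (0, 0, -3)

Apply the Gram-Schmidt recurrence
  u_1 = v_1
  u_i = v_i − Σ_{j<i} ((v_i · u_j) / (u_j · u_j)) · u_j.

Step by step this gives:
  u_1 = (-3, -2, 0)
  u_2 = (22/13, -33/13, 0)
  u_3 = (0, 0, -3)

Orthogonality check:
  u_2 · u_1 = 0 (should be 0)
  u_3 · u_1 = 0 (should be 0)
  u_3 · u_2 = 0 (should be 0)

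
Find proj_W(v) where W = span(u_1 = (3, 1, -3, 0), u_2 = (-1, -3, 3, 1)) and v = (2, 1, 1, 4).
proj_W(v) = (232/155, -184/155, -36/155, 98/155)

Set up U = [u_1 | ... | u_2] ∈ R^(4×2). The projector onto W = col(U) is P = U (U^T U)^(-1) U^T.
Compute U^T U =
  [19, -15]
  [-15, 20],
and U^T v = (4, 2).
Solve U^T U · c = U^T v for the coefficients: c = (22/31, 98/155). The projection is proj_W(v) = U c.
Check: (v - proj_W(v)) · u_1 = 0  (should be 0).
Check: (v - proj_W(v)) · u_2 = 0  (should be 0).
Result: proj_W(v) = (232/155, -184/155, -36/155, 98/155).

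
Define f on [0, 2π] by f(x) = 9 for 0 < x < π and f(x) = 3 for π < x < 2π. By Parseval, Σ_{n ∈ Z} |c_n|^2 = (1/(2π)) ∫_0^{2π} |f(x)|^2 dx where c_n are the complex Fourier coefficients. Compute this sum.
Σ |c_n|^2 = 45

Parseval equates the L^2 energy of f (normalised by 1/(2π)) with the ℓ^2 sum of its Fourier coefficients: (1/(2π)) ∫_0^{2π} |f|^2 = Σ |c_n|^2.
Compute the left side: (1/(2π)) [∫_0^π 9^2 dx + ∫_π^{2π} 3^2 dx] = (1/(2π)) · (81π + 9π) = (81 + 9)/2 = 45.
So Σ_{n ∈ Z} |c_n|^2 = 45.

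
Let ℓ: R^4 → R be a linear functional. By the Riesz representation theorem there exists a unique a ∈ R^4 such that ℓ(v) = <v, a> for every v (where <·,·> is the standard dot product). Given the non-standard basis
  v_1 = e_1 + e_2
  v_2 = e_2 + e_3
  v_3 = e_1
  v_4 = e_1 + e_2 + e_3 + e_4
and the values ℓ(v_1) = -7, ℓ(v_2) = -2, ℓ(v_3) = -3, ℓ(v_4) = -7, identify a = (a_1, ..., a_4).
a = (-3, -4, 2, -2)

Write a = (a_1, ..., a_4) in the standard basis. For each basis vector v_i, ℓ(v_i) = <v_i, a> is a linear equation in the a_j's. Collect the n equations into a matrix system V a = ℓ, where row i of V is v_i (expressed in the standard basis). Since V is invertible (lower-triangular with 1s on the diagonal, up to permutation), solve by back-substitution:
  V =
[[1, 1, 0, 0],
 [0, 1, 1, 0],
 [1, 0, 0, 0],
 [1, 1, 1, 1]]
  V a = (-7, -2, -3, -7)
Solving gives a = (-3, -4, 2, -2).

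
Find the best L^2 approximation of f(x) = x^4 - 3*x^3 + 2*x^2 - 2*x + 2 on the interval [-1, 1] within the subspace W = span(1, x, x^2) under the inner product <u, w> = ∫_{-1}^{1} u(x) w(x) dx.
g(x) = 20*x^2/7 - 19*x/5 + 67/35

The best approximation g ∈ W is the orthogonal projection of f onto W. Writing g = a_0 + a_1 x + a_2 x^2, the coefficients solve the normal equations G · a = b where
  G_{ij} = <φ_i, φ_j> and b_i = <f, φ_i>, with φ_0 = 1, φ_1 = x, φ_2 = x^2.
G =
  [2, 0, 2/3]
  [0, 2/3, 0]
  [2/3, 0, 2/5],
b = (86/15, -38/15, 254/105).
Solving gives a_0 = 67/35, a_1 = -19/5, a_2 = 20/7, so
  g(x) = 20*x^2/7 - 19*x/5 + 67/35.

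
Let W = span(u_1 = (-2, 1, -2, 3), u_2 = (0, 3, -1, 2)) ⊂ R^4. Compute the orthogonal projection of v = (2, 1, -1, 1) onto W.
proj_W(v) = (76/131, 220/131, -10/131, 58/131)

Set up U = [u_1 | ... | u_2] ∈ R^(4×2). The projector onto W = col(U) is P = U (U^T U)^(-1) U^T.
Compute U^T U =
  [18, 11]
  [11, 14],
and U^T v = (2, 6).
Solve U^T U · c = U^T v for the coefficients: c = (-38/131, 86/131). The projection is proj_W(v) = U c.
Check: (v - proj_W(v)) · u_1 = 0  (should be 0).
Check: (v - proj_W(v)) · u_2 = 0  (should be 0).
Result: proj_W(v) = (76/131, 220/131, -10/131, 58/131).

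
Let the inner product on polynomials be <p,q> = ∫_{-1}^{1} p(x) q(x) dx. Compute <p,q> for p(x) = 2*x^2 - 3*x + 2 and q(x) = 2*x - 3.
<p,q> = -20

Expand the product: p(x)·q(x) = 4*x^3 - 12*x^2 + 13*x - 6.
∫_{-1}^{1} of each monomial x^k gives [2/(k+1) if k even, 0 if k odd]. Integrating term-by-term (or equivalently evaluating the antiderivative F(x) = x^4 - 4*x^3 + 13*x^2/2 - 6*x at the endpoints):
  F(1) − F(−1) = -5/2 − (35/2) = -20.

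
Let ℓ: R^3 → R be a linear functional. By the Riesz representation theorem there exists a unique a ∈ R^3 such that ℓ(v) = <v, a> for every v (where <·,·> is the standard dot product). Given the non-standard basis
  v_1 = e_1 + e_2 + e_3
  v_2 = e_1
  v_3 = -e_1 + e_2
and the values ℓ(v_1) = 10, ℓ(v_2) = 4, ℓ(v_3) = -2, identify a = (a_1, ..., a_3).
a = (4, 2, 4)

Write a = (a_1, ..., a_3) in the standard basis. For each basis vector v_i, ℓ(v_i) = <v_i, a> is a linear equation in the a_j's. Collect the n equations into a matrix system V a = ℓ, where row i of V is v_i (expressed in the standard basis). Since V is invertible (lower-triangular with 1s on the diagonal, up to permutation), solve by back-substitution:
  V =
[[1, 1, 1],
 [1, 0, 0],
 [-1, 1, 0]]
  V a = (10, 4, -2)
Solving gives a = (4, 2, 4).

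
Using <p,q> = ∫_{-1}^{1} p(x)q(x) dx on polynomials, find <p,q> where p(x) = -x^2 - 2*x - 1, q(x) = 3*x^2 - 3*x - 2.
<p,q> = 92/15

Expand the product: p(x)·q(x) = -3*x^4 - 3*x^3 + 5*x^2 + 7*x + 2.
∫_{-1}^{1} of each monomial x^k gives [2/(k+1) if k even, 0 if k odd]. Integrating term-by-term (or equivalently evaluating the antiderivative F(x) = -3*x^5/5 - 3*x^4/4 + 5*x^3/3 + 7*x^2/2 + 2*x at the endpoints):
  F(1) − F(−1) = 349/60 − (-19/60) = 92/15.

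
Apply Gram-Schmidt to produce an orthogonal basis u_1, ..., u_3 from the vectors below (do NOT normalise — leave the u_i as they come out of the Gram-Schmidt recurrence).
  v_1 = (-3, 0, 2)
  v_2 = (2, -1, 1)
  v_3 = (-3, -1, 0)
Orthogonal basis:
  u_1 = (-3, 0, 2)
  u_2 = (14/13, -1, 21/13)
  u_3 = (-13/31, -91/62, -39/62)

Apply the Gram-Schmidt recurrence
  u_1 = v_1
  u_i = v_i − Σ_{j<i} ((v_i · u_j) / (u_j · u_j)) · u_j.

Step by step this gives:
  u_1 = (-3, 0, 2)
  u_2 = (14/13, -1, 21/13)
  u_3 = (-13/31, -91/62, -39/62)

Orthogonality check:
  u_2 · u_1 = 0 (should be 0)
  u_3 · u_1 = 0 (should be 0)
  u_3 · u_2 = 0 (should be 0)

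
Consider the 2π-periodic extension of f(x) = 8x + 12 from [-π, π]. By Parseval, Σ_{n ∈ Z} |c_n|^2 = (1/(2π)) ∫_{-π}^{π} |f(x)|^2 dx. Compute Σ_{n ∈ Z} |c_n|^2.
Σ |c_n|^2 = 64π^2/3 + 144

Expand and integrate term by term over [-π, π]:
  ∫ (8x)^2 dx = 64·(2π^3/3); ∫ 2·8·(12)·x dx = 0 (odd integrand); ∫ 12^2 dx = 144·2π.
So (1/(2π)) ∫_{-π}^{π} (8x + 12)^2 dx = 64π^2/3 + 144 = 64π^2/3 + 144.
Parseval ⇒ Σ |c_n|^2 = 64π^2/3 + 144.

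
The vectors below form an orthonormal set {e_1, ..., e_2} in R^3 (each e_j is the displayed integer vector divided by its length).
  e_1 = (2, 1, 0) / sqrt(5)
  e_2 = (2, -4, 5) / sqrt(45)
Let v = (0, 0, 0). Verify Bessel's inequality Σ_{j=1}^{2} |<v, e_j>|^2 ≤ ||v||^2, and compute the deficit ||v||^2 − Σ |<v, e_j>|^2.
Σ |<v, e_j>|^2 = 0; ||v||^2 = 0; deficit = 0

Write each e_j = u_j / sqrt(<u_j, u_j>) where u_j is the displayed integer vector. Then <v, e_j> = <v, u_j> / sqrt(<u_j, u_j>), so |<v, e_j>|^2 = <v, u_j>^2 / <u_j, u_j>.
Coefficients: <v, e_1> = 0/sqrt(5), <v, e_2> = 0/sqrt(45).
Square and sum: Σ |<v, e_j>|^2 = 0.
Compute ||v||^2 = v·v = 0.
Deficit = 0 − 0 = 0 ≥ 0, confirming Bessel's inequality. (The deficit equals ||v − Σ <v,e_j> e_j||^2, the squared distance from v to span{e_j}.)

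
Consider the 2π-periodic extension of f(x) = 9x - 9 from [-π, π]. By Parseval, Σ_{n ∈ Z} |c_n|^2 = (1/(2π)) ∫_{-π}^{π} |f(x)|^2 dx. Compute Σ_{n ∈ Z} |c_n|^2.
Σ |c_n|^2 = 27π^2 + 81

Expand and integrate term by term over [-π, π]:
  ∫ (9x)^2 dx = 81·(2π^3/3); ∫ 2·9·(-9)·x dx = 0 (odd integrand); ∫ (-9)^2 dx = 81·2π.
So (1/(2π)) ∫_{-π}^{π} (9x - 9)^2 dx = 81π^2/3 + 81 = 27π^2 + 81.
Parseval ⇒ Σ |c_n|^2 = 27π^2 + 81.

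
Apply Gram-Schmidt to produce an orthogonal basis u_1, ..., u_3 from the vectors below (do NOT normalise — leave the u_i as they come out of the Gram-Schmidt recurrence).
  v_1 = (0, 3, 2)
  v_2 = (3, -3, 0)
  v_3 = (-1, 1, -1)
Orthogonal basis:
  u_1 = (0, 3, 2)
  u_2 = (3, -12/13, 18/13)
  u_3 = (6/17, 6/17, -9/17)

Apply the Gram-Schmidt recurrence
  u_1 = v_1
  u_i = v_i − Σ_{j<i} ((v_i · u_j) / (u_j · u_j)) · u_j.

Step by step this gives:
  u_1 = (0, 3, 2)
  u_2 = (3, -12/13, 18/13)
  u_3 = (6/17, 6/17, -9/17)

Orthogonality check:
  u_2 · u_1 = 0 (should be 0)
  u_3 · u_1 = 0 (should be 0)
  u_3 · u_2 = 0 (should be 0)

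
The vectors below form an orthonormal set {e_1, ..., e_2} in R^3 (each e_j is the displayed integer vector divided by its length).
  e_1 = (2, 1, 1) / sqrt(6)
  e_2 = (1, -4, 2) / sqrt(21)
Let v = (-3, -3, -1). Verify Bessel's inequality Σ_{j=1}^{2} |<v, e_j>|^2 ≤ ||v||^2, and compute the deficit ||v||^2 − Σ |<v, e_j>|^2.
Σ |<v, e_j>|^2 = 19; ||v||^2 = 19; deficit = 0

Write each e_j = u_j / sqrt(<u_j, u_j>) where u_j is the displayed integer vector. Then <v, e_j> = <v, u_j> / sqrt(<u_j, u_j>), so |<v, e_j>|^2 = <v, u_j>^2 / <u_j, u_j>.
Coefficients: <v, e_1> = -10/sqrt(6), <v, e_2> = 7/sqrt(21).
Square and sum: Σ |<v, e_j>|^2 = 19.
Compute ||v||^2 = v·v = 19.
Deficit = 19 − 19 = 0 ≥ 0, confirming Bessel's inequality. (The deficit equals ||v − Σ <v,e_j> e_j||^2, the squared distance from v to span{e_j}.)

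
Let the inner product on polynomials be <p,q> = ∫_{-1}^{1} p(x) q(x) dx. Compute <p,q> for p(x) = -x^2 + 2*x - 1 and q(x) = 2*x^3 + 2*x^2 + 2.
<p,q> = -88/15

Expand the product: p(x)·q(x) = -2*x^5 + 2*x^4 + 2*x^3 - 4*x^2 + 4*x - 2.
∫_{-1}^{1} of each monomial x^k gives [2/(k+1) if k even, 0 if k odd]. Integrating term-by-term (or equivalently evaluating the antiderivative F(x) = -x^6/3 + 2*x^5/5 + x^4/2 - 4*x^3/3 + 2*x^2 - 2*x at the endpoints):
  F(1) − F(−1) = -23/30 − (51/10) = -88/15.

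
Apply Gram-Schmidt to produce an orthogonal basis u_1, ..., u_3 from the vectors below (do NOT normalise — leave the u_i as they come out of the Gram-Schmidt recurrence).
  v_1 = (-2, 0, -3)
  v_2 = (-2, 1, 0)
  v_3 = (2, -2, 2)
Orthogonal basis:
  u_1 = (-2, 0, -3)
  u_2 = (-18/13, 1, 12/13)
  u_3 = (-30/49, -60/49, 20/49)

Apply the Gram-Schmidt recurrence
  u_1 = v_1
  u_i = v_i − Σ_{j<i} ((v_i · u_j) / (u_j · u_j)) · u_j.

Step by step this gives:
  u_1 = (-2, 0, -3)
  u_2 = (-18/13, 1, 12/13)
  u_3 = (-30/49, -60/49, 20/49)

Orthogonality check:
  u_2 · u_1 = 0 (should be 0)
  u_3 · u_1 = 0 (should be 0)
  u_3 · u_2 = 0 (should be 0)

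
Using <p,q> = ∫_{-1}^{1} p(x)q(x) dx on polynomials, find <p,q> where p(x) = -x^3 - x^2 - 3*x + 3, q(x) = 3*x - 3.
<p,q> = -116/5

Expand the product: p(x)·q(x) = -3*x^4 - 6*x^2 + 18*x - 9.
∫_{-1}^{1} of each monomial x^k gives [2/(k+1) if k even, 0 if k odd]. Integrating term-by-term (or equivalently evaluating the antiderivative F(x) = -3*x^5/5 - 2*x^3 + 9*x^2 - 9*x at the endpoints):
  F(1) − F(−1) = -13/5 − (103/5) = -116/5.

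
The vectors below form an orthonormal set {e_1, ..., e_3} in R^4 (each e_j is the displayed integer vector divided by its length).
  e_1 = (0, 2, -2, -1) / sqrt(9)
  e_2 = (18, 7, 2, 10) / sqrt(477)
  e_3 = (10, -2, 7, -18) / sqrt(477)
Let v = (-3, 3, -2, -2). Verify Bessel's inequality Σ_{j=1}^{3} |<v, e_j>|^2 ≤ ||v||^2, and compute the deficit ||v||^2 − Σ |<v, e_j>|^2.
Σ |<v, e_j>|^2 = 209/9; ||v||^2 = 26; deficit = 25/9

Write each e_j = u_j / sqrt(<u_j, u_j>) where u_j is the displayed integer vector. Then <v, e_j> = <v, u_j> / sqrt(<u_j, u_j>), so |<v, e_j>|^2 = <v, u_j>^2 / <u_j, u_j>.
Coefficients: <v, e_1> = 12/sqrt(9), <v, e_2> = -57/sqrt(477), <v, e_3> = -14/sqrt(477).
Square and sum: Σ |<v, e_j>|^2 = 209/9.
Compute ||v||^2 = v·v = 26.
Deficit = 26 − 209/9 = 25/9 ≥ 0, confirming Bessel's inequality. (The deficit equals ||v − Σ <v,e_j> e_j||^2, the squared distance from v to span{e_j}.)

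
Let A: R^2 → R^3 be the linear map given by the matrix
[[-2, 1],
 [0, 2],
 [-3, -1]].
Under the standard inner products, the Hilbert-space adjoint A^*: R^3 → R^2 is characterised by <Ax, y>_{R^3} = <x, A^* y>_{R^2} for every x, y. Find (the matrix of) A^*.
A^* = A^T =
[[-2, 0, -3],
 [1, 2, -1]]

For real matrices with standard dot products, the defining identity <Ax, y> = <x, A^* y> gives (Ax)^T y = x^T (A^*) y, i.e. x^T A^T y = x^T (A^*) y. Since this holds for all x, y, we must have A^* = A^T. Therefore
A^* =
[[-2, 0, -3],
 [1, 2, -1]].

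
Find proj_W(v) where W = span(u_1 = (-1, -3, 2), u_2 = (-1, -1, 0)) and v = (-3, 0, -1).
proj_W(v) = (-7/3, -2/3, -5/3)

Set up U = [u_1 | ... | u_2] ∈ R^(3×2). The projector onto W = col(U) is P = U (U^T U)^(-1) U^T.
Compute U^T U =
  [14, 4]
  [4, 2],
and U^T v = (1, 3).
Solve U^T U · c = U^T v for the coefficients: c = (-5/6, 19/6). The projection is proj_W(v) = U c.
Check: (v - proj_W(v)) · u_1 = 0  (should be 0).
Check: (v - proj_W(v)) · u_2 = 0  (should be 0).
Result: proj_W(v) = (-7/3, -2/3, -5/3).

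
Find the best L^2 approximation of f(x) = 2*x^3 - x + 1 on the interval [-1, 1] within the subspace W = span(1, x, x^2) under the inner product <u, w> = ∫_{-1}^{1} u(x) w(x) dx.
g(x) = x/5 + 1

The best approximation g ∈ W is the orthogonal projection of f onto W. Writing g = a_0 + a_1 x + a_2 x^2, the coefficients solve the normal equations G · a = b where
  G_{ij} = <φ_i, φ_j> and b_i = <f, φ_i>, with φ_0 = 1, φ_1 = x, φ_2 = x^2.
G =
  [2, 0, 2/3]
  [0, 2/3, 0]
  [2/3, 0, 2/5],
b = (2, 2/15, 2/3).
Solving gives a_0 = 1, a_1 = 1/5, a_2 = 0, so
  g(x) = x/5 + 1.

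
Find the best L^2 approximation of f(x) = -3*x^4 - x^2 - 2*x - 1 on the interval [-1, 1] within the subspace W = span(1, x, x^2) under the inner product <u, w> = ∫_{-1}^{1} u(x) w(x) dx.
g(x) = -25*x^2/7 - 2*x - 26/35

The best approximation g ∈ W is the orthogonal projection of f onto W. Writing g = a_0 + a_1 x + a_2 x^2, the coefficients solve the normal equations G · a = b where
  G_{ij} = <φ_i, φ_j> and b_i = <f, φ_i>, with φ_0 = 1, φ_1 = x, φ_2 = x^2.
G =
  [2, 0, 2/3]
  [0, 2/3, 0]
  [2/3, 0, 2/5],
b = (-58/15, -4/3, -202/105).
Solving gives a_0 = -26/35, a_1 = -2, a_2 = -25/7, so
  g(x) = -25*x^2/7 - 2*x - 26/35.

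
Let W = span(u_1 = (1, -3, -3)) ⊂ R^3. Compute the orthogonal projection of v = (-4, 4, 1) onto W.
proj_W(v) = (-1, 3, 3)

Set up U = [u_1 | ... | u_1] ∈ R^(3×1). The projector onto W = col(U) is P = U (U^T U)^(-1) U^T.
Compute U^T U =
  [19],
and U^T v = (-19).
Solve U^T U · c = U^T v for the coefficients: c = (-1). The projection is proj_W(v) = U c.
Check: (v - proj_W(v)) · u_1 = 0  (should be 0).
Result: proj_W(v) = (-1, 3, 3).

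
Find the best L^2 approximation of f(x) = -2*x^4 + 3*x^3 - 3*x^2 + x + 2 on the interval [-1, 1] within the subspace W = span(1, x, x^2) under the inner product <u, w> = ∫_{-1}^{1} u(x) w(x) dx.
g(x) = -33*x^2/7 + 14*x/5 + 76/35

The best approximation g ∈ W is the orthogonal projection of f onto W. Writing g = a_0 + a_1 x + a_2 x^2, the coefficients solve the normal equations G · a = b where
  G_{ij} = <φ_i, φ_j> and b_i = <f, φ_i>, with φ_0 = 1, φ_1 = x, φ_2 = x^2.
G =
  [2, 0, 2/3]
  [0, 2/3, 0]
  [2/3, 0, 2/5],
b = (6/5, 28/15, -46/105).
Solving gives a_0 = 76/35, a_1 = 14/5, a_2 = -33/7, so
  g(x) = -33*x^2/7 + 14*x/5 + 76/35.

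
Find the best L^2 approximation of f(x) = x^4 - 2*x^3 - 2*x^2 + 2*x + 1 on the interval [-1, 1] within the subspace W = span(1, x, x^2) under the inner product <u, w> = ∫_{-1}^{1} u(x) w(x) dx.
g(x) = -8*x^2/7 + 4*x/5 + 32/35

The best approximation g ∈ W is the orthogonal projection of f onto W. Writing g = a_0 + a_1 x + a_2 x^2, the coefficients solve the normal equations G · a = b where
  G_{ij} = <φ_i, φ_j> and b_i = <f, φ_i>, with φ_0 = 1, φ_1 = x, φ_2 = x^2.
G =
  [2, 0, 2/3]
  [0, 2/3, 0]
  [2/3, 0, 2/5],
b = (16/15, 8/15, 16/105).
Solving gives a_0 = 32/35, a_1 = 4/5, a_2 = -8/7, so
  g(x) = -8*x^2/7 + 4*x/5 + 32/35.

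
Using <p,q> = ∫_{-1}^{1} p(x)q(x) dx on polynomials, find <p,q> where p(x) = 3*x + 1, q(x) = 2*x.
<p,q> = 4

Expand the product: p(x)·q(x) = 6*x^2 + 2*x.
∫_{-1}^{1} of each monomial x^k gives [2/(k+1) if k even, 0 if k odd]. Integrating term-by-term (or equivalently evaluating the antiderivative F(x) = 2*x^3 + x^2 at the endpoints):
  F(1) − F(−1) = 3 − (-1) = 4.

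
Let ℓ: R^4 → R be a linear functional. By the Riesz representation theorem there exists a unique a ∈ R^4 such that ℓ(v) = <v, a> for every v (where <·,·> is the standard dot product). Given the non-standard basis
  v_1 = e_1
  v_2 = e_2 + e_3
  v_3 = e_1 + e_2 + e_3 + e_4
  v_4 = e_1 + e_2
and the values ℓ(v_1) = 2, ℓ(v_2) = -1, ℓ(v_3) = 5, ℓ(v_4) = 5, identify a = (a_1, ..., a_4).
a = (2, 3, -4, 4)

Write a = (a_1, ..., a_4) in the standard basis. For each basis vector v_i, ℓ(v_i) = <v_i, a> is a linear equation in the a_j's. Collect the n equations into a matrix system V a = ℓ, where row i of V is v_i (expressed in the standard basis). Since V is invertible (lower-triangular with 1s on the diagonal, up to permutation), solve by back-substitution:
  V =
[[1, 0, 0, 0],
 [0, 1, 1, 0],
 [1, 1, 1, 1],
 [1, 1, 0, 0]]
  V a = (2, -1, 5, 5)
Solving gives a = (2, 3, -4, 4).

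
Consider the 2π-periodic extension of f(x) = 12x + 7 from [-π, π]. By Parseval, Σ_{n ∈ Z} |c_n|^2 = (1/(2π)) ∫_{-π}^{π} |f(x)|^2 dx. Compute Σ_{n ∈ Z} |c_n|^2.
Σ |c_n|^2 = 48π^2 + 49

Expand and integrate term by term over [-π, π]:
  ∫ (12x)^2 dx = 144·(2π^3/3); ∫ 2·12·(7)·x dx = 0 (odd integrand); ∫ 7^2 dx = 49·2π.
So (1/(2π)) ∫_{-π}^{π} (12x + 7)^2 dx = 144π^2/3 + 49 = 48π^2 + 49.
Parseval ⇒ Σ |c_n|^2 = 48π^2 + 49.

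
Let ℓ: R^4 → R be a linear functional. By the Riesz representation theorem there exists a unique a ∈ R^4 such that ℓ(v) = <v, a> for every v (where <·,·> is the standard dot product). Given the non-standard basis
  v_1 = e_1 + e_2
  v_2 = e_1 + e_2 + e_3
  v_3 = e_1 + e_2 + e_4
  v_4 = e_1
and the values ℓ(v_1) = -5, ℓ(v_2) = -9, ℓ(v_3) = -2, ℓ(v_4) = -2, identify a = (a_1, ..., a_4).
a = (-2, -3, -4, 3)

Write a = (a_1, ..., a_4) in the standard basis. For each basis vector v_i, ℓ(v_i) = <v_i, a> is a linear equation in the a_j's. Collect the n equations into a matrix system V a = ℓ, where row i of V is v_i (expressed in the standard basis). Since V is invertible (lower-triangular with 1s on the diagonal, up to permutation), solve by back-substitution:
  V =
[[1, 1, 0, 0],
 [1, 1, 1, 0],
 [1, 1, 0, 1],
 [1, 0, 0, 0]]
  V a = (-5, -9, -2, -2)
Solving gives a = (-2, -3, -4, 3).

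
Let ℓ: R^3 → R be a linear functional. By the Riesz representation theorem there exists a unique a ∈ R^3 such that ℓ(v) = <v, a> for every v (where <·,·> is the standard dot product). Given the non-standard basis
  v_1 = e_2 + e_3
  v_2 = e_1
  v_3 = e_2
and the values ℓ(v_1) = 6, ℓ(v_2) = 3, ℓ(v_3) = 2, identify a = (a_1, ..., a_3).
a = (3, 2, 4)

Write a = (a_1, ..., a_3) in the standard basis. For each basis vector v_i, ℓ(v_i) = <v_i, a> is a linear equation in the a_j's. Collect the n equations into a matrix system V a = ℓ, where row i of V is v_i (expressed in the standard basis). Since V is invertible (lower-triangular with 1s on the diagonal, up to permutation), solve by back-substitution:
  V =
[[0, 1, 1],
 [1, 0, 0],
 [0, 1, 0]]
  V a = (6, 3, 2)
Solving gives a = (3, 2, 4).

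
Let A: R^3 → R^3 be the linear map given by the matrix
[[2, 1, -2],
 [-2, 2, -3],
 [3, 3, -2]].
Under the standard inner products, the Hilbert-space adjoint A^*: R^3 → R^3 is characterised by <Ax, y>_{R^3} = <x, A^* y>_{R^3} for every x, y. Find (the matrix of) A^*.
A^* = A^T =
[[2, -2, 3],
 [1, 2, 3],
 [-2, -3, -2]]

For real matrices with standard dot products, the defining identity <Ax, y> = <x, A^* y> gives (Ax)^T y = x^T (A^*) y, i.e. x^T A^T y = x^T (A^*) y. Since this holds for all x, y, we must have A^* = A^T. Therefore
A^* =
[[2, -2, 3],
 [1, 2, 3],
 [-2, -3, -2]].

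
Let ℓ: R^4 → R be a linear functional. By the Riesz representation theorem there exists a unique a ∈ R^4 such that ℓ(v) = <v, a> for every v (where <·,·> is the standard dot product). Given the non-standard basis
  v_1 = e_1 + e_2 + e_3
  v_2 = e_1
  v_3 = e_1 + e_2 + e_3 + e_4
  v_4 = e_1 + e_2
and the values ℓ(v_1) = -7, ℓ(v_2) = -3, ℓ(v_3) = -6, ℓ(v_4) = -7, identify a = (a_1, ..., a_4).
a = (-3, -4, 0, 1)

Write a = (a_1, ..., a_4) in the standard basis. For each basis vector v_i, ℓ(v_i) = <v_i, a> is a linear equation in the a_j's. Collect the n equations into a matrix system V a = ℓ, where row i of V is v_i (expressed in the standard basis). Since V is invertible (lower-triangular with 1s on the diagonal, up to permutation), solve by back-substitution:
  V =
[[1, 1, 1, 0],
 [1, 0, 0, 0],
 [1, 1, 1, 1],
 [1, 1, 0, 0]]
  V a = (-7, -3, -6, -7)
Solving gives a = (-3, -4, 0, 1).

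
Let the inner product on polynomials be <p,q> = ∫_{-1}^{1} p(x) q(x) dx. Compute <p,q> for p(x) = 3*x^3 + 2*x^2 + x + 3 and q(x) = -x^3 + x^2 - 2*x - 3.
<p,q> = -508/21

Expand the product: p(x)·q(x) = -3*x^6 + x^5 - 5*x^4 - 15*x^3 - 5*x^2 - 9*x - 9.
∫_{-1}^{1} of each monomial x^k gives [2/(k+1) if k even, 0 if k odd]. Integrating term-by-term (or equivalently evaluating the antiderivative F(x) = -3*x^7/7 + x^6/6 - x^5 - 15*x^4/4 - 5*x^3/3 - 9*x^2/2 - 9*x at the endpoints):
  F(1) − F(−1) = -565/28 − (337/84) = -508/21.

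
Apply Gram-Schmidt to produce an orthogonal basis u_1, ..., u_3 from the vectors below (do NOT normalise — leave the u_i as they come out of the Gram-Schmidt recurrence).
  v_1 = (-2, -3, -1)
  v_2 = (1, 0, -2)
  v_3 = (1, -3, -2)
Orthogonal basis:
  u_1 = (-2, -3, -1)
  u_2 = (1, 0, -2)
  u_3 = (9/7, -15/14, 9/14)

Apply the Gram-Schmidt recurrence
  u_1 = v_1
  u_i = v_i − Σ_{j<i} ((v_i · u_j) / (u_j · u_j)) · u_j.

Step by step this gives:
  u_1 = (-2, -3, -1)
  u_2 = (1, 0, -2)
  u_3 = (9/7, -15/14, 9/14)

Orthogonality check:
  u_2 · u_1 = 0 (should be 0)
  u_3 · u_1 = 0 (should be 0)
  u_3 · u_2 = 0 (should be 0)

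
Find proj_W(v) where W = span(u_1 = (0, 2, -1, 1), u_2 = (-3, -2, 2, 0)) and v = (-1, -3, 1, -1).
proj_W(v) = (-9/11, -8/3, 53/33, -35/33)

Set up U = [u_1 | ... | u_2] ∈ R^(4×2). The projector onto W = col(U) is P = U (U^T U)^(-1) U^T.
Compute U^T U =
  [6, -6]
  [-6, 17],
and U^T v = (-8, 11).
Solve U^T U · c = U^T v for the coefficients: c = (-35/33, 3/11). The projection is proj_W(v) = U c.
Check: (v - proj_W(v)) · u_1 = 0  (should be 0).
Check: (v - proj_W(v)) · u_2 = 0  (should be 0).
Result: proj_W(v) = (-9/11, -8/3, 53/33, -35/33).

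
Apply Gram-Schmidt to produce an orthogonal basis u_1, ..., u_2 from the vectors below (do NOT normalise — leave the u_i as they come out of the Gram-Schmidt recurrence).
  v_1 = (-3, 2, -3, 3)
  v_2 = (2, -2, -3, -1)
Orthogonal basis:
  u_1 = (-3, 2, -3, 3)
  u_2 = (50/31, -54/31, -105/31, -19/31)

Apply the Gram-Schmidt recurrence
  u_1 = v_1
  u_i = v_i − Σ_{j<i} ((v_i · u_j) / (u_j · u_j)) · u_j.

Step by step this gives:
  u_1 = (-3, 2, -3, 3)
  u_2 = (50/31, -54/31, -105/31, -19/31)

Orthogonality check:
  u_2 · u_1 = 0 (should be 0)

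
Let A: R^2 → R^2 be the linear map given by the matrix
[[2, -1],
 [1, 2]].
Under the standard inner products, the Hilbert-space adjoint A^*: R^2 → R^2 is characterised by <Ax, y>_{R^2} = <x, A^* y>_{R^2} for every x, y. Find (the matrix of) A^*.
A^* = A^T =
[[2, 1],
 [-1, 2]]

For real matrices with standard dot products, the defining identity <Ax, y> = <x, A^* y> gives (Ax)^T y = x^T (A^*) y, i.e. x^T A^T y = x^T (A^*) y. Since this holds for all x, y, we must have A^* = A^T. Therefore
A^* =
[[2, 1],
 [-1, 2]].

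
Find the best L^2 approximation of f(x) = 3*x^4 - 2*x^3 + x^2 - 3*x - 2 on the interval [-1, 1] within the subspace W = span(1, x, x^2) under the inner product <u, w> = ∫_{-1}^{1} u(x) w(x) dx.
g(x) = 25*x^2/7 - 21*x/5 - 79/35

The best approximation g ∈ W is the orthogonal projection of f onto W. Writing g = a_0 + a_1 x + a_2 x^2, the coefficients solve the normal equations G · a = b where
  G_{ij} = <φ_i, φ_j> and b_i = <f, φ_i>, with φ_0 = 1, φ_1 = x, φ_2 = x^2.
G =
  [2, 0, 2/3]
  [0, 2/3, 0]
  [2/3, 0, 2/5],
b = (-32/15, -14/5, -8/105).
Solving gives a_0 = -79/35, a_1 = -21/5, a_2 = 25/7, so
  g(x) = 25*x^2/7 - 21*x/5 - 79/35.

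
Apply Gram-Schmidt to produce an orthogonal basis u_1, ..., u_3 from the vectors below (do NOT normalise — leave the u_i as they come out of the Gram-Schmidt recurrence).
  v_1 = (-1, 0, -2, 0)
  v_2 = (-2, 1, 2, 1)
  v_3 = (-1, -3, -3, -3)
Orthogonal basis:
  u_1 = (-1, 0, -2, 0)
  u_2 = (-12/5, 1, 6/5, 1)
  u_3 = (-34/23, -51/23, 17/23, -51/23)

Apply the Gram-Schmidt recurrence
  u_1 = v_1
  u_i = v_i − Σ_{j<i} ((v_i · u_j) / (u_j · u_j)) · u_j.

Step by step this gives:
  u_1 = (-1, 0, -2, 0)
  u_2 = (-12/5, 1, 6/5, 1)
  u_3 = (-34/23, -51/23, 17/23, -51/23)

Orthogonality check:
  u_2 · u_1 = 0 (should be 0)
  u_3 · u_1 = 0 (should be 0)
  u_3 · u_2 = 0 (should be 0)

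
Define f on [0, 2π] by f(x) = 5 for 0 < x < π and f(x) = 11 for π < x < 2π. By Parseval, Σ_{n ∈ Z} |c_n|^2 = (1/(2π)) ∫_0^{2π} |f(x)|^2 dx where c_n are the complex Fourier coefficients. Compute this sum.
Σ |c_n|^2 = 73

Parseval equates the L^2 energy of f (normalised by 1/(2π)) with the ℓ^2 sum of its Fourier coefficients: (1/(2π)) ∫_0^{2π} |f|^2 = Σ |c_n|^2.
Compute the left side: (1/(2π)) [∫_0^π 5^2 dx + ∫_π^{2π} 11^2 dx] = (1/(2π)) · (25π + 121π) = (25 + 121)/2 = 73.
So Σ_{n ∈ Z} |c_n|^2 = 73.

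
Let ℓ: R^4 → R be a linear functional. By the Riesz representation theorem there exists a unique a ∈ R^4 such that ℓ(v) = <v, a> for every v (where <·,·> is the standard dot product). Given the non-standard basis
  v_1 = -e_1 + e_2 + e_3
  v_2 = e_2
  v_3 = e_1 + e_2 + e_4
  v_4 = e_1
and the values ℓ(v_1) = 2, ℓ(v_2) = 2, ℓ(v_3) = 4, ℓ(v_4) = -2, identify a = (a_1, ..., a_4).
a = (-2, 2, -2, 4)

Write a = (a_1, ..., a_4) in the standard basis. For each basis vector v_i, ℓ(v_i) = <v_i, a> is a linear equation in the a_j's. Collect the n equations into a matrix system V a = ℓ, where row i of V is v_i (expressed in the standard basis). Since V is invertible (lower-triangular with 1s on the diagonal, up to permutation), solve by back-substitution:
  V =
[[-1, 1, 1, 0],
 [0, 1, 0, 0],
 [1, 1, 0, 1],
 [1, 0, 0, 0]]
  V a = (2, 2, 4, -2)
Solving gives a = (-2, 2, -2, 4).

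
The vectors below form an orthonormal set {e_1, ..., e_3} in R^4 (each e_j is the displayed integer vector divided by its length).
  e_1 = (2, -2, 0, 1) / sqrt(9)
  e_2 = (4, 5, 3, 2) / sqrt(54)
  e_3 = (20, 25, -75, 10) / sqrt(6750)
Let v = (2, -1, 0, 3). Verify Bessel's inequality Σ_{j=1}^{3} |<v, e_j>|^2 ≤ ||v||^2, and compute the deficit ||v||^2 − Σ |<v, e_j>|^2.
Σ |<v, e_j>|^2 = 54/5; ||v||^2 = 14; deficit = 16/5

Write each e_j = u_j / sqrt(<u_j, u_j>) where u_j is the displayed integer vector. Then <v, e_j> = <v, u_j> / sqrt(<u_j, u_j>), so |<v, e_j>|^2 = <v, u_j>^2 / <u_j, u_j>.
Coefficients: <v, e_1> = 9/sqrt(9), <v, e_2> = 9/sqrt(54), <v, e_3> = 45/sqrt(6750).
Square and sum: Σ |<v, e_j>|^2 = 54/5.
Compute ||v||^2 = v·v = 14.
Deficit = 14 − 54/5 = 16/5 ≥ 0, confirming Bessel's inequality. (The deficit equals ||v − Σ <v,e_j> e_j||^2, the squared distance from v to span{e_j}.)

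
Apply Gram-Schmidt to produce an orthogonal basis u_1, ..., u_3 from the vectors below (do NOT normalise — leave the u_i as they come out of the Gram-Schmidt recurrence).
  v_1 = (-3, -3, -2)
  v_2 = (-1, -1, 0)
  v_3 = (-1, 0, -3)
Orthogonal basis:
  u_1 = (-3, -3, -2)
  u_2 = (-2/11, -2/11, 6/11)
  u_3 = (-1/2, 1/2, 0)

Apply the Gram-Schmidt recurrence
  u_1 = v_1
  u_i = v_i − Σ_{j<i} ((v_i · u_j) / (u_j · u_j)) · u_j.

Step by step this gives:
  u_1 = (-3, -3, -2)
  u_2 = (-2/11, -2/11, 6/11)
  u_3 = (-1/2, 1/2, 0)

Orthogonality check:
  u_2 · u_1 = 0 (should be 0)
  u_3 · u_1 = 0 (should be 0)
  u_3 · u_2 = 0 (should be 0)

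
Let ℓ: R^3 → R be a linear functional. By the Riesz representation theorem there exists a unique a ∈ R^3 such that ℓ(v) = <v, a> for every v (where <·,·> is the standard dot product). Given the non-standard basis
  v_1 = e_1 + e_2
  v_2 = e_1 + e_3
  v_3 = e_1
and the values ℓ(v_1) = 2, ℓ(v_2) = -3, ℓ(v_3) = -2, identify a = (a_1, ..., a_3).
a = (-2, 4, -1)

Write a = (a_1, ..., a_3) in the standard basis. For each basis vector v_i, ℓ(v_i) = <v_i, a> is a linear equation in the a_j's. Collect the n equations into a matrix system V a = ℓ, where row i of V is v_i (expressed in the standard basis). Since V is invertible (lower-triangular with 1s on the diagonal, up to permutation), solve by back-substitution:
  V =
[[1, 1, 0],
 [1, 0, 1],
 [1, 0, 0]]
  V a = (2, -3, -2)
Solving gives a = (-2, 4, -1).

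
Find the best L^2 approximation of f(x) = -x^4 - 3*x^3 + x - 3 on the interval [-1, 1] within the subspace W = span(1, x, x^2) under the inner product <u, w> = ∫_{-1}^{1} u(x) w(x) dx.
g(x) = -6*x^2/7 - 4*x/5 - 102/35

The best approximation g ∈ W is the orthogonal projection of f onto W. Writing g = a_0 + a_1 x + a_2 x^2, the coefficients solve the normal equations G · a = b where
  G_{ij} = <φ_i, φ_j> and b_i = <f, φ_i>, with φ_0 = 1, φ_1 = x, φ_2 = x^2.
G =
  [2, 0, 2/3]
  [0, 2/3, 0]
  [2/3, 0, 2/5],
b = (-32/5, -8/15, -16/7).
Solving gives a_0 = -102/35, a_1 = -4/5, a_2 = -6/7, so
  g(x) = -6*x^2/7 - 4*x/5 - 102/35.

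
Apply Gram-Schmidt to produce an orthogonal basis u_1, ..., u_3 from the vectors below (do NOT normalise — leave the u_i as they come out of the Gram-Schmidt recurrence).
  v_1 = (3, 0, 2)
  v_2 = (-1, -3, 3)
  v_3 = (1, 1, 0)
Orthogonal basis:
  u_1 = (3, 0, 2)
  u_2 = (-22/13, -3, 33/13)
  u_3 = (-15/119, 55/238, 45/238)

Apply the Gram-Schmidt recurrence
  u_1 = v_1
  u_i = v_i − Σ_{j<i} ((v_i · u_j) / (u_j · u_j)) · u_j.

Step by step this gives:
  u_1 = (3, 0, 2)
  u_2 = (-22/13, -3, 33/13)
  u_3 = (-15/119, 55/238, 45/238)

Orthogonality check:
  u_2 · u_1 = 0 (should be 0)
  u_3 · u_1 = 0 (should be 0)
  u_3 · u_2 = 0 (should be 0)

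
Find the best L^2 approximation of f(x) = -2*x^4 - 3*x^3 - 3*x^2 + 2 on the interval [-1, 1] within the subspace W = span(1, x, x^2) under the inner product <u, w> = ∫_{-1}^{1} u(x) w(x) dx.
g(x) = -33*x^2/7 - 9*x/5 + 76/35

The best approximation g ∈ W is the orthogonal projection of f onto W. Writing g = a_0 + a_1 x + a_2 x^2, the coefficients solve the normal equations G · a = b where
  G_{ij} = <φ_i, φ_j> and b_i = <f, φ_i>, with φ_0 = 1, φ_1 = x, φ_2 = x^2.
G =
  [2, 0, 2/3]
  [0, 2/3, 0]
  [2/3, 0, 2/5],
b = (6/5, -6/5, -46/105).
Solving gives a_0 = 76/35, a_1 = -9/5, a_2 = -33/7, so
  g(x) = -33*x^2/7 - 9*x/5 + 76/35.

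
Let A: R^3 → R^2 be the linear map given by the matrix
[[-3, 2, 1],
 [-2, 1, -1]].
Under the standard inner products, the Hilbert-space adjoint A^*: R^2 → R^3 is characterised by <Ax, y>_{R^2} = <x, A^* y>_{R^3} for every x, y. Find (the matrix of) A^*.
A^* = A^T =
[[-3, -2],
 [2, 1],
 [1, -1]]

For real matrices with standard dot products, the defining identity <Ax, y> = <x, A^* y> gives (Ax)^T y = x^T (A^*) y, i.e. x^T A^T y = x^T (A^*) y. Since this holds for all x, y, we must have A^* = A^T. Therefore
A^* =
[[-3, -2],
 [2, 1],
 [1, -1]].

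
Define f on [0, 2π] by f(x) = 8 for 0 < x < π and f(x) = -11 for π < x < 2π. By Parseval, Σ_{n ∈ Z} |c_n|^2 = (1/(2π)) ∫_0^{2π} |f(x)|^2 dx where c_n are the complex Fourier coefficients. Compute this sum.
Σ |c_n|^2 = 185/2

Parseval equates the L^2 energy of f (normalised by 1/(2π)) with the ℓ^2 sum of its Fourier coefficients: (1/(2π)) ∫_0^{2π} |f|^2 = Σ |c_n|^2.
Compute the left side: (1/(2π)) [∫_0^π 8^2 dx + ∫_π^{2π} (-11)^2 dx] = (1/(2π)) · (64π + 121π) = (64 + 121)/2 = 185/2.
So Σ_{n ∈ Z} |c_n|^2 = 185/2.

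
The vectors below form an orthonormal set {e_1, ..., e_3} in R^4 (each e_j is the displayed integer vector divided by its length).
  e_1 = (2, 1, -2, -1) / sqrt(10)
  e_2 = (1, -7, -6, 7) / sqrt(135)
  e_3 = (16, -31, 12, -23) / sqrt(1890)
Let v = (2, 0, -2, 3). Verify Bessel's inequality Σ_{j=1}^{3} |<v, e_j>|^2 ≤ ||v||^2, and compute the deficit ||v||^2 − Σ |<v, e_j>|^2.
Σ |<v, e_j>|^2 = 474/35; ||v||^2 = 17; deficit = 121/35

Write each e_j = u_j / sqrt(<u_j, u_j>) where u_j is the displayed integer vector. Then <v, e_j> = <v, u_j> / sqrt(<u_j, u_j>), so |<v, e_j>|^2 = <v, u_j>^2 / <u_j, u_j>.
Coefficients: <v, e_1> = 5/sqrt(10), <v, e_2> = 35/sqrt(135), <v, e_3> = -61/sqrt(1890).
Square and sum: Σ |<v, e_j>|^2 = 474/35.
Compute ||v||^2 = v·v = 17.
Deficit = 17 − 474/35 = 121/35 ≥ 0, confirming Bessel's inequality. (The deficit equals ||v − Σ <v,e_j> e_j||^2, the squared distance from v to span{e_j}.)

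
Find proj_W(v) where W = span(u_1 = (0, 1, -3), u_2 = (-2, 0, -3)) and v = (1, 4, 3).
proj_W(v) = (130/49, 34/49, 93/49)

Set up U = [u_1 | ... | u_2] ∈ R^(3×2). The projector onto W = col(U) is P = U (U^T U)^(-1) U^T.
Compute U^T U =
  [10, 9]
  [9, 13],
and U^T v = (-5, -11).
Solve U^T U · c = U^T v for the coefficients: c = (34/49, -65/49). The projection is proj_W(v) = U c.
Check: (v - proj_W(v)) · u_1 = 0  (should be 0).
Check: (v - proj_W(v)) · u_2 = 0  (should be 0).
Result: proj_W(v) = (130/49, 34/49, 93/49).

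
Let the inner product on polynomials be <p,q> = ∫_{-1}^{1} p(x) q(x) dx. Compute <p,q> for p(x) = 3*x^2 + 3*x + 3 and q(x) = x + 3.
<p,q> = 26

Expand the product: p(x)·q(x) = 3*x^3 + 12*x^2 + 12*x + 9.
∫_{-1}^{1} of each monomial x^k gives [2/(k+1) if k even, 0 if k odd]. Integrating term-by-term (or equivalently evaluating the antiderivative F(x) = 3*x^4/4 + 4*x^3 + 6*x^2 + 9*x at the endpoints):
  F(1) − F(−1) = 79/4 − (-25/4) = 26.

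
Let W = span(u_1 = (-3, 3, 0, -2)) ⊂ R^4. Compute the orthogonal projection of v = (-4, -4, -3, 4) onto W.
proj_W(v) = (12/11, -12/11, 0, 8/11)

Set up U = [u_1 | ... | u_1] ∈ R^(4×1). The projector onto W = col(U) is P = U (U^T U)^(-1) U^T.
Compute U^T U =
  [22],
and U^T v = (-8).
Solve U^T U · c = U^T v for the coefficients: c = (-4/11). The projection is proj_W(v) = U c.
Check: (v - proj_W(v)) · u_1 = 0  (should be 0).
Result: proj_W(v) = (12/11, -12/11, 0, 8/11).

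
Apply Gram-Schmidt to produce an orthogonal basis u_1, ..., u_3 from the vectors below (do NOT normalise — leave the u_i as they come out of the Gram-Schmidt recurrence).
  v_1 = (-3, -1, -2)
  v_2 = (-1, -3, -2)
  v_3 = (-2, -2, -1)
Orthogonal basis:
  u_1 = (-3, -1, -2)
  u_2 = (8/7, -16/7, -4/7)
  u_3 = (-1/3, -1/3, 2/3)

Apply the Gram-Schmidt recurrence
  u_1 = v_1
  u_i = v_i − Σ_{j<i} ((v_i · u_j) / (u_j · u_j)) · u_j.

Step by step this gives:
  u_1 = (-3, -1, -2)
  u_2 = (8/7, -16/7, -4/7)
  u_3 = (-1/3, -1/3, 2/3)

Orthogonality check:
  u_2 · u_1 = 0 (should be 0)
  u_3 · u_1 = 0 (should be 0)
  u_3 · u_2 = 0 (should be 0)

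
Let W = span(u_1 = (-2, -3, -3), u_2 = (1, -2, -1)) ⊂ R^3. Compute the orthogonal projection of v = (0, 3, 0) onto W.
proj_W(v) = (-45/83, 174/83, 105/83)

Set up U = [u_1 | ... | u_2] ∈ R^(3×2). The projector onto W = col(U) is P = U (U^T U)^(-1) U^T.
Compute U^T U =
  [22, 7]
  [7, 6],
and U^T v = (-9, -6).
Solve U^T U · c = U^T v for the coefficients: c = (-12/83, -69/83). The projection is proj_W(v) = U c.
Check: (v - proj_W(v)) · u_1 = 0  (should be 0).
Check: (v - proj_W(v)) · u_2 = 0  (should be 0).
Result: proj_W(v) = (-45/83, 174/83, 105/83).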